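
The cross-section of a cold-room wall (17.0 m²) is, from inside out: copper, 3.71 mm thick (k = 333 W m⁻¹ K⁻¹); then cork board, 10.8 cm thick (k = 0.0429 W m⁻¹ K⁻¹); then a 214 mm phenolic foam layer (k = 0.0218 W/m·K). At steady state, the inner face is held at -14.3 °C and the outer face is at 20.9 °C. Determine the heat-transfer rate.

Series thermal resistances, inner to outer:
  R_copper = L/(kA) = 0.00371/(333·17.0) = 6.554×10^-7 K/W
  R_cork board = L/(kA) = 0.108/(0.0429·17.0) = 0.1481 K/W
  R_phenolic foam = L/(kA) = 0.214/(0.0218·17.0) = 0.5774 K/W
ΣR = 6.554×10^-7 + 0.1481 + 0.5774 = 0.7255 K/W
Q = ΔT/ΣR = (-14.3 °C − 20.9 °C)/0.7255 = -48.5 W
(Negative Q ⇒ heat flows inward; heat gain = 48.5 W.)

Q = 48.5 W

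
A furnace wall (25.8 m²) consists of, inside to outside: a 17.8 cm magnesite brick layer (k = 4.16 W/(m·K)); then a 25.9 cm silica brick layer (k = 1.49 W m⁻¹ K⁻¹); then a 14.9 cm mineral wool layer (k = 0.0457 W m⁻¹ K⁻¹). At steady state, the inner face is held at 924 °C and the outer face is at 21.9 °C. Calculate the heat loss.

Q = 6.69 kW

Series thermal resistances, inner to outer:
  R_magnesite brick = L/(kA) = 0.178/(4.16·25.8) = 0.001658 K/W
  R_silica brick = L/(kA) = 0.259/(1.49·25.8) = 0.006737 K/W
  R_mineral wool = L/(kA) = 0.149/(0.0457·25.8) = 0.1264 K/W
ΣR = 0.001658 + 0.006737 + 0.1264 = 0.1348 K/W
Q = ΔT/ΣR = (924 °C − 21.9 °C)/0.1348 = 6690 W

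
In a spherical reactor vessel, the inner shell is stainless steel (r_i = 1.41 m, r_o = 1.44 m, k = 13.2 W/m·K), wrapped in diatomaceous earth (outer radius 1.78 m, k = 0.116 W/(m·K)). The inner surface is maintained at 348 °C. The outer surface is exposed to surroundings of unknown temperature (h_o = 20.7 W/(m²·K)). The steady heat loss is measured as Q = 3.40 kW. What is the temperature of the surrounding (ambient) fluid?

Series resistances:
  R_stainless steel = (1/1.41 − 1/1.44)/(4πk) = 0.01478/(4π·13.2) = 8.908×10^-5 K/W
  R_diatomaceous earth = (1/1.44 − 1/1.78)/(4πk) = 0.1326/(4π·0.116) = 0.09100 K/W
  R_conv,out = 1/(4πr²h) = 1/(4π·1.78²·20.7) = 0.001213 K/W
ΣR = 0.09230 K/W
ΔT = Q·ΣR = 3400 × 0.09230 = 313.8 K
Heat flows outward, so T_out = T_in − ΔT = 348 − 313.8 = 34.2 °C

T_out = 34.2 °C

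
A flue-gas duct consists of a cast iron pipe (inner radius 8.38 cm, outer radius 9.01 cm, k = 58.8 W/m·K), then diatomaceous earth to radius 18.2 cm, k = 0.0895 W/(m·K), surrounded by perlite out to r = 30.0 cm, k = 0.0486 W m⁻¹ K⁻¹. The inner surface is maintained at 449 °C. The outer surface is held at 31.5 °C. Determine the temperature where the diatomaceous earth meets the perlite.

T = 268 °C

Series thermal resistances, inner to outer:
  R'_cast iron = ln(0.0901/0.0838)/(2πk) = 0.07249/(2π·58.8) = 1.962×10^-4 m·K/W
  R'_diatomaceous earth = ln(0.182/0.0901)/(2πk) = 0.7031/(2π·0.0895) = 1.250 m·K/W
  R'_perlite = ln(0.300/0.182)/(2πk) = 0.4998/(2π·0.0486) = 1.637 m·K/W
ΣR = 1.962×10^-4 + 1.250 + 1.637 = 2.887 m·K/W
Q' = ΔT/ΣR = (449 °C − 31.5 °C)/2.887 = 144.6 W/m
From the inner boundary to the diatomaceous earth/perlite interface, ΣR_partial = 1.250 m·K/W.
T_interface = T_in − Q'·ΣR_partial = 449 °C − (144.6)(1.250) = 268 °C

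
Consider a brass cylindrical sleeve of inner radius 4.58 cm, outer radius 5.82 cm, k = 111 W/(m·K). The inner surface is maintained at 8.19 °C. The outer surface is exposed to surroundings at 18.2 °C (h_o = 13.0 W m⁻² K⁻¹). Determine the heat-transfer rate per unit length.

Q' = 47.5 W/m

Resistance network (inner→outer):
  R'_brass = ln(0.0582/0.0458)/(2πk) = 0.2396/(2π·111) = 3.435×10^-4 m·K/W
  R'_conv,out = 1/(2πr h) = 1/(2π·0.0582·13.0) = 0.2104 m·K/W
ΣR = 3.435×10^-4 + 0.2104 = 0.2107 m·K/W
Q' = ΔT/ΣR = (8.19 °C − 18.2 °C)/0.2107 = -47.5 W/m
(Negative Q' ⇒ heat flows inward; heat gain = 47.5 W/m.)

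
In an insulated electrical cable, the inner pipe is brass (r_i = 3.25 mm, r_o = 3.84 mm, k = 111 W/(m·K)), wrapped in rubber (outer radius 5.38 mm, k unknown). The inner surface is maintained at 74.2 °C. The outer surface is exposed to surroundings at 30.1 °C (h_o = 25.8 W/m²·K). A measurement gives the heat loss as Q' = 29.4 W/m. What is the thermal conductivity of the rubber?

k = 0.152 W/m·K

ΣR = ΔT/Q' = |74.2 − 30.1|/29.4 = 1.500 m·K/W
Known resistances:
  R'_brass = ln(0.00384/0.00325)/(2πk) = 0.1668/(2π·111) = 2.392×10^-4 m·K/W
  R'_conv,out = 1/(2πr h) = 1/(2π·0.00538·25.8) = 1.147 m·K/W
R_rubber = ΣR − ΣR_known = 1.500 − 1.147 = 0.3530 m·K/W
ln(r₂/r₁)/(2πk) = 0.3530 ⇒ k = 0.3372/(2π·0.3530) = 0.152 W/m·K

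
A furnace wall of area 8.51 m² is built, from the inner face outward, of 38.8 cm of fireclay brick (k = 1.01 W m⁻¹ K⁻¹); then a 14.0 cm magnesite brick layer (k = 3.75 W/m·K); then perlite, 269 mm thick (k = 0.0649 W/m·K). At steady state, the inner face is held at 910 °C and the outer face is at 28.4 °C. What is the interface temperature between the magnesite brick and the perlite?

T = 829 °C

Resistance network (inner→outer):
  R_fireclay brick = L/(kA) = 0.388/(1.01·8.51) = 0.04514 K/W
  R_magnesite brick = L/(kA) = 0.140/(3.75·8.51) = 0.004387 K/W
  R_perlite = L/(kA) = 0.269/(0.0649·8.51) = 0.4871 K/W
ΣR = 0.04514 + 0.004387 + 0.4871 = 0.5366 K/W
Q = ΔT/ΣR = (910 °C − 28.4 °C)/0.5366 = 1643 W
From the inner boundary to the magnesite brick/perlite interface, ΣR_partial = 0.04953 K/W.
T_interface = T_in − Q·ΣR_partial = 910 °C − (1643)(0.04953) = 829 °C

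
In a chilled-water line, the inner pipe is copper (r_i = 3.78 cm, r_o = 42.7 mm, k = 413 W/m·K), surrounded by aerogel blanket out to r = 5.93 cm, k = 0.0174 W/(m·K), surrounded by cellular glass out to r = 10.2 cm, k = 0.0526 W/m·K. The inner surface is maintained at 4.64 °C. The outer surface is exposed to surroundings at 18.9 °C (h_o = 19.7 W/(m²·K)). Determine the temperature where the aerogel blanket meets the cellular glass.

Resistance network (inner→outer):
  R'_copper = ln(0.0427/0.0378)/(2πk) = 0.1219/(2π·413) = 4.697×10^-5 m·K/W
  R'_aerogel blanket = ln(0.0593/0.0427)/(2πk) = 0.3284/(2π·0.0174) = 3.004 m·K/W
  R'_cellular glass = ln(0.102/0.0593)/(2πk) = 0.5424/(2π·0.0526) = 1.641 m·K/W
  R'_conv,out = 1/(2πr h) = 1/(2π·0.102·19.7) = 0.07921 m·K/W
ΣR = 4.697×10^-5 + 3.004 + 1.641 + 0.07921 = 4.724 m·K/W
Q' = ΔT/ΣR = (4.64 °C − 18.9 °C)/4.724 = -3.019 W/m
From the inner boundary to the aerogel blanket/cellular glass interface, ΣR_partial = 3.004 m·K/W.
T_interface = T_in − Q'·ΣR_partial = 4.64 °C − (-3.019)(3.004) = 13.7 °C

T = 13.7 °C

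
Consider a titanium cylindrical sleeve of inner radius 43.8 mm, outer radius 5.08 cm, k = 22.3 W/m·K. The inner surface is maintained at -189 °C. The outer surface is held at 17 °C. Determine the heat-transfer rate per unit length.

Q' = 1.95×10^5 W/m

Q' = 2πk·ΔT/ln(r₂/r₁) = 2π × 22.3 × 206 / ln(0.0508/0.0438) = 1.95×10^5 W/m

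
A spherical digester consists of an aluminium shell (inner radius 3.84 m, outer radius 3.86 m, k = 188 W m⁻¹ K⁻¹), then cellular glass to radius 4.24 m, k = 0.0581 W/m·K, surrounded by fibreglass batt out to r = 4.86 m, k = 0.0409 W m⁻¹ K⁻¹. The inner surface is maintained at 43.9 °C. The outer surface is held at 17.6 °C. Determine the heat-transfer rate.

Series thermal resistances, inner to outer:
  R_aluminium = (1/3.84 − 1/3.86)/(4πk) = 0.001349/(4π·188) = 5.711×10^-7 K/W
  R_cellular glass = (1/3.86 − 1/4.24)/(4πk) = 0.02322/(4π·0.0581) = 0.03180 K/W
  R_fibreglass batt = (1/4.24 − 1/4.86)/(4πk) = 0.03009/(4π·0.0409) = 0.05854 K/W
ΣR = 5.711×10^-7 + 0.03180 + 0.05854 = 0.09034 K/W
Q = ΔT/ΣR = (43.9 °C − 17.6 °C)/0.09034 = 291 W

Q = 291 W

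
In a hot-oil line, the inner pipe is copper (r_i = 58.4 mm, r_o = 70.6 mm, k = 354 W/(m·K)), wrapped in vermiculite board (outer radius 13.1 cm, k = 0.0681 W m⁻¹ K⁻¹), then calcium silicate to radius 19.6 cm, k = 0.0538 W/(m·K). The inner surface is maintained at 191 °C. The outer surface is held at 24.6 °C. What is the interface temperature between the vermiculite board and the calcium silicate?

T = 99.8 °C

Series thermal resistances, inner to outer:
  R'_copper = ln(0.0706/0.0584)/(2πk) = 0.1897/(2π·354) = 8.529×10^-5 m·K/W
  R'_vermiculite board = ln(0.131/0.0706)/(2πk) = 0.6182/(2π·0.0681) = 1.445 m·K/W
  R'_calcium silicate = ln(0.196/0.131)/(2πk) = 0.4029/(2π·0.0538) = 1.192 m·K/W
ΣR = 8.529×10^-5 + 1.445 + 1.192 = 2.637 m·K/W
Q' = ΔT/ΣR = (191 °C − 24.6 °C)/2.637 = 63.10 W/m
From the inner boundary to the vermiculite board/calcium silicate interface, ΣR_partial = 1.445 m·K/W.
T_interface = T_in − Q'·ΣR_partial = 191 °C − (63.10)(1.445) = 99.8 °C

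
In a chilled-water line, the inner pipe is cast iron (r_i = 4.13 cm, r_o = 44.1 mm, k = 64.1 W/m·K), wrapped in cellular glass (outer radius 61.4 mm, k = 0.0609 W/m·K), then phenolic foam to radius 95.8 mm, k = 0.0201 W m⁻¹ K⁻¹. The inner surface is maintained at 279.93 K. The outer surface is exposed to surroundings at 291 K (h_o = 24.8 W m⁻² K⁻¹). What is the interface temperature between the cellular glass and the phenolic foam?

Series thermal resistances, inner to outer:
  R'_cast iron = ln(0.0441/0.0413)/(2πk) = 0.06560/(2π·64.1) = 1.629×10^-4 m·K/W
  R'_cellular glass = ln(0.0614/0.0441)/(2πk) = 0.3310/(2π·0.0609) = 0.8649 m·K/W
  R'_phenolic foam = ln(0.0958/0.0614)/(2πk) = 0.4449/(2π·0.0201) = 3.522 m·K/W
  R'_conv,out = 1/(2πr h) = 1/(2π·0.0958·24.8) = 0.06699 m·K/W
ΣR = 1.629×10^-4 + 0.8649 + 3.522 + 0.06699 = 4.454 m·K/W
Q' = ΔT/ΣR = (279.93 K − 291 K)/4.454 = -2.485 W/m
From the inner boundary to the cellular glass/phenolic foam interface, ΣR_partial = 0.8651 m·K/W.
T_interface = T_in − Q'·ΣR_partial = 279.93 K − (-2.485)(0.8651) = 282.08 K

T = 282.08 K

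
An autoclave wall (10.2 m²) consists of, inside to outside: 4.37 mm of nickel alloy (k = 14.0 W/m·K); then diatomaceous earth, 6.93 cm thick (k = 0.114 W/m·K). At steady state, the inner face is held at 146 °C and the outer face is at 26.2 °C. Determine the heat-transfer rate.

Q = 2.01 kW

Series thermal resistances, inner to outer:
  R_nickel alloy = L/(kA) = 0.00437/(14.0·10.2) = 3.060×10^-5 K/W
  R_diatomaceous earth = L/(kA) = 0.0693/(0.114·10.2) = 0.05960 K/W
ΣR = 3.060×10^-5 + 0.05960 = 0.05963 K/W
Q = ΔT/ΣR = (146 °C − 26.2 °C)/0.05963 = 2010 W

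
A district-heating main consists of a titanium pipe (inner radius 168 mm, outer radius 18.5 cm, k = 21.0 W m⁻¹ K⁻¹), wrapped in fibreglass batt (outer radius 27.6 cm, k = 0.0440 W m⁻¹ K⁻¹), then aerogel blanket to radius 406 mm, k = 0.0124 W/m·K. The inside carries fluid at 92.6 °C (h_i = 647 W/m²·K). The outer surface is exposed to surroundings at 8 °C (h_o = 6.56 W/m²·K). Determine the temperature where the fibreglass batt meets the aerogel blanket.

T = 73.6 °C

Resistance network (inner→outer):
  R'_conv,in = 1/(2πr h) = 1/(2π·0.168·647) = 0.001464 m·K/W
  R'_titanium = ln(0.185/0.168)/(2πk) = 0.09639/(2π·21.0) = 7.305×10^-4 m·K/W
  R'_fibreglass batt = ln(0.276/0.185)/(2πk) = 0.4000/(2π·0.0440) = 1.447 m·K/W
  R'_aerogel blanket = ln(0.406/0.276)/(2πk) = 0.3860/(2π·0.0124) = 4.954 m·K/W
  R'_conv,out = 1/(2πr h) = 1/(2π·0.406·6.56) = 0.05976 m·K/W
ΣR = 0.001464 + 7.305×10^-4 + 1.447 + 4.954 + 0.05976 = 6.463 m·K/W
Q' = ΔT/ΣR = (92.6 °C − 8 °C)/6.463 = 13.09 W/m
From the inner boundary to the fibreglass batt/aerogel blanket interface, ΣR_partial = 1.449 m·K/W.
T_interface = T_in − Q'·ΣR_partial = 92.6 °C − (13.09)(1.449) = 73.6 °C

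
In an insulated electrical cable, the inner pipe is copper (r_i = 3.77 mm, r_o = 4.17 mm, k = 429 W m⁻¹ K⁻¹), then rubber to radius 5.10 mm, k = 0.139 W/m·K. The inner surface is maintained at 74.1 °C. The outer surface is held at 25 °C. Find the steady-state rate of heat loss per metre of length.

Series thermal resistances, inner to outer:
  R'_copper = ln(0.00417/0.00377)/(2πk) = 0.1008/(2π·429) = 3.741×10^-5 m·K/W
  R'_rubber = ln(0.00510/0.00417)/(2πk) = 0.2013/(2π·0.139) = 0.2305 m·K/W
ΣR = 3.741×10^-5 + 0.2305 = 0.2305 m·K/W
Q' = ΔT/ΣR = (74.1 °C − 25 °C)/0.2305 = 213 W/m

Q' = 213 W/m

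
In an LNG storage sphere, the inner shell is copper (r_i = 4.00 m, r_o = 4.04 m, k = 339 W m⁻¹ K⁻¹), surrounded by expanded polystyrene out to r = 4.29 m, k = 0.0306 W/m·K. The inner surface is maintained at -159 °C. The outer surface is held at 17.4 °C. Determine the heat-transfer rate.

Q = 4.70 kW

Resistance network (inner→outer):
  R_copper = (1/4.00 − 1/4.04)/(4πk) = 0.002475/(4π·339) = 5.810×10^-7 K/W
  R_expanded polystyrene = (1/4.04 − 1/4.29)/(4πk) = 0.01442/(4π·0.0306) = 0.03751 K/W
ΣR = 5.810×10^-7 + 0.03751 = 0.03751 K/W
Q = ΔT/ΣR = (-159 °C − 17.4 °C)/0.03751 = -4700 W
(Negative Q ⇒ heat flows inward; heat gain = 4700 W.)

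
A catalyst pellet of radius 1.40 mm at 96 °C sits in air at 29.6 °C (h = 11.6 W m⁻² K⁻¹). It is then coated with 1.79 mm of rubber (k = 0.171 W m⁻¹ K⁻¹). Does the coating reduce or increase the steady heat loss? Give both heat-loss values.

increases: 0.0190 → 0.0771 W

Critical radius for a sphere: r_cr = 2k/h = 0.0295 m = 2.95 cm.
Outer radius after coating: r₂ = 0.00140 + 0.00179 = 0.00319 m.
Since r₁ < r_cr and r₂ ≤ r_cr, the coating moves toward the maximum at r_cr — heat loss rises.
Bare: R = 1/(4πr₁²h) = 3500 K/W; Q = 66.4/3500 = 0.0190 W.
Coated: R = R_cond + R_conv = 860.7 K/W; Q = 66.4/860.7 = 0.0771 W.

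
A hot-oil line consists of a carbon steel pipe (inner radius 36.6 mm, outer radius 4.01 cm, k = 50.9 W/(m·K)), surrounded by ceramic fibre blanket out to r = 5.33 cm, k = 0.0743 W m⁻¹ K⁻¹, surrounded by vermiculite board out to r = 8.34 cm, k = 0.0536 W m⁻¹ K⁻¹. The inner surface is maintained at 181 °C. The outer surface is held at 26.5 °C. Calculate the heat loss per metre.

Resistance network (inner→outer):
  R'_carbon steel = ln(0.0401/0.0366)/(2πk) = 0.09133/(2π·50.9) = 2.856×10^-4 m·K/W
  R'_ceramic fibre blanket = ln(0.0533/0.0401)/(2πk) = 0.2846/(2π·0.0743) = 0.6095 m·K/W
  R'_vermiculite board = ln(0.0834/0.0533)/(2πk) = 0.4477/(2π·0.0536) = 1.329 m·K/W
ΣR = 2.856×10^-4 + 0.6095 + 1.329 = 1.939 m·K/W
Q' = ΔT/ΣR = (181 °C − 26.5 °C)/1.939 = 79.7 W/m

Q' = 79.7 W/m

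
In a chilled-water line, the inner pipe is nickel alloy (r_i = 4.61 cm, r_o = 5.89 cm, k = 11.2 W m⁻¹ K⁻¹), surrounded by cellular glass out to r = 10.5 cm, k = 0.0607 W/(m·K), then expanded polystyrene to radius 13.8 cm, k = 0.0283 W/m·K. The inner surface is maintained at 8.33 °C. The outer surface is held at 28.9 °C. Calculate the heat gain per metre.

Series thermal resistances, inner to outer:
  R'_nickel alloy = ln(0.0589/0.0461)/(2πk) = 0.2450/(2π·11.2) = 0.003482 m·K/W
  R'_cellular glass = ln(0.105/0.0589)/(2πk) = 0.5781/(2π·0.0607) = 1.516 m·K/W
  R'_expanded polystyrene = ln(0.138/0.105)/(2πk) = 0.2733/(2π·0.0283) = 1.537 m·K/W
ΣR = 0.003482 + 1.516 + 1.537 = 3.056 m·K/W
Q' = ΔT/ΣR = (8.33 °C − 28.9 °C)/3.056 = -6.73 W/m
(Negative Q' ⇒ heat flows inward; heat gain = 6.73 W/m.)

Q' = 6.73 W/m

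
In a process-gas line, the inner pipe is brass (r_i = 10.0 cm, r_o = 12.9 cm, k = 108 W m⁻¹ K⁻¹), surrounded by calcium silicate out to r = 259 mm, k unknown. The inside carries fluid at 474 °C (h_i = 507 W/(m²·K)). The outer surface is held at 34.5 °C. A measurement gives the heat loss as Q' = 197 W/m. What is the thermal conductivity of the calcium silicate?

ΣR = ΔT/Q' = |474 − 34.5|/197 = 2.231 m·K/W
Known resistances:
  R'_conv,in = 1/(2πr h) = 1/(2π·0.100·507) = 0.003139 m·K/W
  R'_brass = ln(0.129/0.100)/(2πk) = 0.2546/(2π·108) = 3.753×10^-4 m·K/W
R_calcium silicate = ΣR − ΣR_known = 2.231 − 0.003514 = 2.227 m·K/W
ln(r₂/r₁)/(2πk) = 2.227 ⇒ k = 0.6970/(2π·2.227) = 0.0498 W/m·K

k = 0.0498 W/m·K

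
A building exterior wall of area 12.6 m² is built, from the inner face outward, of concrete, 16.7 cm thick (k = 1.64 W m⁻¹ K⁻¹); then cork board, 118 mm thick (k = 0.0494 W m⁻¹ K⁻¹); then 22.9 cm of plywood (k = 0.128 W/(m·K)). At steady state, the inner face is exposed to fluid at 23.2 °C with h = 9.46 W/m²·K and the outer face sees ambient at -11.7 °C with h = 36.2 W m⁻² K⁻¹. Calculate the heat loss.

Q = 99.6 W

Series thermal resistances, inner to outer:
  R_conv,in = 1/(hA) = 1/(9.46·12.6) = 0.008390 K/W
  R_concrete = L/(kA) = 0.167/(1.64·12.6) = 0.008082 K/W
  R_cork board = L/(kA) = 0.118/(0.0494·12.6) = 0.1896 K/W
  R_plywood = L/(kA) = 0.229/(0.128·12.6) = 0.1420 K/W
  R_conv,out = 1/(hA) = 1/(36.2·12.6) = 0.002192 K/W
ΣR = 0.008390 + 0.008082 + 0.1896 + 0.1420 + 0.002192 = 0.3503 K/W
Q = ΔT/ΣR = (23.2 °C − -11.7 °C)/0.3503 = 99.6 W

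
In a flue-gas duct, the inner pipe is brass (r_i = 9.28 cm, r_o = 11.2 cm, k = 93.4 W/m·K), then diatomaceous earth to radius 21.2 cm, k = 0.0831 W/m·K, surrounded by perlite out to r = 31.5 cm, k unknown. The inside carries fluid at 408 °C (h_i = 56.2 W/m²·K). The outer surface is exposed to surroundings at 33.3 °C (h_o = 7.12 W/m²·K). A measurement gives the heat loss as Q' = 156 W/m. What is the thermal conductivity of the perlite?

ΣR = ΔT/Q' = |408 − 33.3|/156 = 2.402 m·K/W
Known resistances:
  R'_conv,in = 1/(2πr h) = 1/(2π·0.0928·56.2) = 0.03052 m·K/W
  R'_brass = ln(0.112/0.0928)/(2πk) = 0.1881/(2π·93.4) = 3.204×10^-4 m·K/W
  R'_diatomaceous earth = ln(0.212/0.112)/(2πk) = 0.6381/(2π·0.0831) = 1.222 m·K/W
  R'_conv,out = 1/(2πr h) = 1/(2π·0.315·7.12) = 0.07096 m·K/W
R_perlite = ΣR − ΣR_known = 2.402 − 1.324 = 1.078 m·K/W
ln(r₂/r₁)/(2πk) = 1.078 ⇒ k = 0.3960/(2π·1.078) = 0.0585 W/m·K

k = 0.0585 W/m·K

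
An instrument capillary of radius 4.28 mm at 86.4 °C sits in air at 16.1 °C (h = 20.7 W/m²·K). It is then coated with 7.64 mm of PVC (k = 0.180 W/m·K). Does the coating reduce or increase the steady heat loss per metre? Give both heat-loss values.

Critical radius for a cylinder: r_cr = k/h = 0.00870 m = 0.870 cm.
Outer radius after coating: r₂ = 0.00428 + 0.00764 = 0.01192 m.
r₁ < r_cr < r₂: heat loss rises to a maximum at r_cr then falls. Whether the coating helps depends on whether Q(r₂) has dropped back below Q(r₁).
Bare: R = 1/(2πr₁h) = 1.796 m·K/W; Q = 70.3/1.796 = 39.1 W/m.
Coated: R = R_cond + R_conv = 1.551 m·K/W; Q = 70.3/1.551 = 45.3 W/m.

increases: 39.1 → 45.3 W/m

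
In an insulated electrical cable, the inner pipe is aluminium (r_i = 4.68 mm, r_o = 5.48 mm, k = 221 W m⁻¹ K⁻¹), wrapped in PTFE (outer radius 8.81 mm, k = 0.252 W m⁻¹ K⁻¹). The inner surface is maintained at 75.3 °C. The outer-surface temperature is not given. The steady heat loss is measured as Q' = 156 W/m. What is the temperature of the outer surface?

T_out = 28.5 °C

Series resistances:
  R'_aluminium = ln(0.00548/0.00468)/(2πk) = 0.1578/(2π·221) = 1.136×10^-4 m·K/W
  R'_PTFE = ln(0.00881/0.00548)/(2πk) = 0.4748/(2π·0.252) = 0.2999 m·K/W
ΣR = 0.3000 m·K/W
ΔT = Q'·ΣR = 156 × 0.3000 = 46.80 K
Heat flows outward, so T_out = T_in − ΔT = 75.3 − 46.80 = 28.5 °C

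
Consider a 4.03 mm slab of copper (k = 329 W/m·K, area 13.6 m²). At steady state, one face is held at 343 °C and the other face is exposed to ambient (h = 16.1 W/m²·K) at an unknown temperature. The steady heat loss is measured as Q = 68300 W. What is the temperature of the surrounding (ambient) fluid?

Sum the resistances:
  R_copper = L/(kA) = 0.00403/(329·13.6) = 9.007×10^-7 K/W
  R_conv,out = 1/(hA) = 1/(16.1·13.6) = 0.004567 K/W
ΣR = 0.004568 K/W
ΔT = Q·ΣR = 68300 × 0.004568 = 312.0 K
Heat flows outward, so T_out = T_in − ΔT = 343 − 312.0 = 31.0 °C

T_out = 31.0 °C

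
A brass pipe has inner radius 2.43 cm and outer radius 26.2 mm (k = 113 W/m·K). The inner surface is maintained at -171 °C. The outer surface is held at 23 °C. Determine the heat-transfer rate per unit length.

Q' = 1.83×10^6 W/m

Q' = 2πk·ΔT/ln(r₂/r₁) = 2π × 113 × 194 / ln(0.0262/0.0243) = 1.83×10^6 W/m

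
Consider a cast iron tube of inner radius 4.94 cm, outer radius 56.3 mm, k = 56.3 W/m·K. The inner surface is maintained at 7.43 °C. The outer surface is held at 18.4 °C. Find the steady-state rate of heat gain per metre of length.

Q' = 2πk·ΔT/ln(r₂/r₁) = 2π × 56.3 × 10.97 / ln(0.0563/0.0494) = 29700 W/m

Q' = 29.7 kW/m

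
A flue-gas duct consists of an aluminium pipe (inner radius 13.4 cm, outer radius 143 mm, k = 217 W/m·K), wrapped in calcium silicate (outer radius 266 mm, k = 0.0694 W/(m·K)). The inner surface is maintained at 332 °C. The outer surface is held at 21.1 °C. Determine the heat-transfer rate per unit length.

Treat each layer as a resistance in series:
  R'_aluminium = ln(0.143/0.134)/(2πk) = 0.06500/(2π·217) = 4.768×10^-5 m·K/W
  R'_calcium silicate = ln(0.266/0.143)/(2πk) = 0.6207/(2π·0.0694) = 1.423 m·K/W
ΣR = 4.768×10^-5 + 1.423 = 1.423 m·K/W
Q' = ΔT/ΣR = (332 °C − 21.1 °C)/1.423 = 218 W/m

Q' = 218 W/m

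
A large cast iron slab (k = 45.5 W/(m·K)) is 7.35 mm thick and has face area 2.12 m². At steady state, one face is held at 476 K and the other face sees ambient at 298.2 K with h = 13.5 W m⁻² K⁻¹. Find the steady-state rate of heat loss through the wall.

Resistance network (inner→outer):
  R_cast iron = L/(kA) = 0.00735/(45.5·2.12) = 7.620×10^-5 K/W
  R_conv,out = 1/(hA) = 1/(13.5·2.12) = 0.03494 K/W
ΣR = 7.620×10^-5 + 0.03494 = 0.03502 K/W
Q = ΔT/ΣR = (476 K − 298.2 K)/0.03502 = 5080 W

Q = 5.08 kW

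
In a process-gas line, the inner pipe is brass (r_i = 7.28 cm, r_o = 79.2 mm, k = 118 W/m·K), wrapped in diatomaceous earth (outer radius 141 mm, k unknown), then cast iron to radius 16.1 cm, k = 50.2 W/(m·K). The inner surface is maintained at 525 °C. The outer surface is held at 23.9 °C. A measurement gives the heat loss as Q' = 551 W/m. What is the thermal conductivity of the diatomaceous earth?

ΣR = ΔT/Q' = |525 − 23.9|/551 = 0.9094 m·K/W
Known resistances:
  R'_brass = ln(0.0792/0.0728)/(2πk) = 0.08426/(2π·118) = 1.136×10^-4 m·K/W
  R'_cast iron = ln(0.161/0.141)/(2πk) = 0.1326/(2π·50.2) = 4.205×10^-4 m·K/W
R_diatomaceous earth = ΣR − ΣR_known = 0.9094 − 5.341×10^-4 = 0.9089 m·K/W
ln(r₂/r₁)/(2πk) = 0.9089 ⇒ k = 0.5768/(2π·0.9089) = 0.101 W/m·K

k = 0.101 W/m·K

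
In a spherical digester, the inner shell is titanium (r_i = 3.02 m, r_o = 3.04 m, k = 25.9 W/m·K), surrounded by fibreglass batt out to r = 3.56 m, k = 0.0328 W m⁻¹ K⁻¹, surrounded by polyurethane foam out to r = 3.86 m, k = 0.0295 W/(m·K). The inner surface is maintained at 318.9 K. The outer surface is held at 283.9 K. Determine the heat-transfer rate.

Q = 199 W

Series thermal resistances, inner to outer:
  R_titanium = (1/3.02 − 1/3.04)/(4πk) = 0.002178/(4π·25.9) = 6.693×10^-6 K/W
  R_fibreglass batt = (1/3.04 − 1/3.56)/(4πk) = 0.04805/(4π·0.0328) = 0.1166 K/W
  R_polyurethane foam = (1/3.56 − 1/3.86)/(4πk) = 0.02183/(4π·0.0295) = 0.05889 K/W
ΣR = 6.693×10^-6 + 0.1166 + 0.05889 = 0.1755 K/W
Q = ΔT/ΣR = (318.9 K − 283.9 K)/0.1755 = 199 W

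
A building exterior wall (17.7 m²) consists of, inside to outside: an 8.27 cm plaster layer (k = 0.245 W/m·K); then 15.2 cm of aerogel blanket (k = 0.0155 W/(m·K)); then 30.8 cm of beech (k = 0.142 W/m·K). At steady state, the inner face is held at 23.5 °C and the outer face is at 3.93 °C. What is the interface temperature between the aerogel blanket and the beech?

Series thermal resistances, inner to outer:
  R_plaster = L/(kA) = 0.0827/(0.245·17.7) = 0.01907 K/W
  R_aerogel blanket = L/(kA) = 0.152/(0.0155·17.7) = 0.5540 K/W
  R_beech = L/(kA) = 0.308/(0.142·17.7) = 0.1225 K/W
ΣR = 0.01907 + 0.5540 + 0.1225 = 0.6956 K/W
Q = ΔT/ΣR = (23.5 °C − 3.93 °C)/0.6956 = 28.13 W
From the inner boundary to the aerogel blanket/beech interface, ΣR_partial = 0.5731 K/W.
T_interface = T_in − Q·ΣR_partial = 23.5 °C − (28.13)(0.5731) = 7.38 °C

T = 7.38 °C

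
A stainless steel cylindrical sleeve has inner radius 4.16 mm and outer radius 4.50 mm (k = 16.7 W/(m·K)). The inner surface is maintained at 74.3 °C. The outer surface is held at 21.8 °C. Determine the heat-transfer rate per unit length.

Q' = 70100 W/m

Q' = 2πk·ΔT/ln(r₂/r₁) = 2π × 16.7 × 52.5 / ln(0.00450/0.00416) = 70100 W/m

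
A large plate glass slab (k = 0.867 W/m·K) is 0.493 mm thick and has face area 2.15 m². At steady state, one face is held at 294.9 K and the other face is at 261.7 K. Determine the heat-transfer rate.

Q = 126 kW

Q = kA·ΔT/L = 0.867 × 2.15 × |294.9 K − 261.7 K| / 4.93×10^-4 = 1.26×10^5 W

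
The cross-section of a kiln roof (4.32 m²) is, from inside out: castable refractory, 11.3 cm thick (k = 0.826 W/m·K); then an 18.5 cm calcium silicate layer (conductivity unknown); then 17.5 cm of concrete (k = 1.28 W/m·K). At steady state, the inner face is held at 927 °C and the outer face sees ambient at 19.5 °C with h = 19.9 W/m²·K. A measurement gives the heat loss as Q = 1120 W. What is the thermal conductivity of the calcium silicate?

ΣR = ΔT/Q = |927 − 19.5|/1120 = 0.8103 K/W
Known resistances:
  R_castable refractory = L/(kA) = 0.113/(0.826·4.32) = 0.03167 K/W
  R_concrete = L/(kA) = 0.175/(1.28·4.32) = 0.03165 K/W
  R_conv,out = 1/(hA) = 1/(19.9·4.32) = 0.01163 K/W
R_calcium silicate = ΣR − ΣR_known = 0.8103 − 0.07495 = 0.7354 K/W
L/(kA) = 0.7354 ⇒ k = 0.185/(0.7354·4.32) = 0.0582 W/m·K

k = 0.0582 W/m·K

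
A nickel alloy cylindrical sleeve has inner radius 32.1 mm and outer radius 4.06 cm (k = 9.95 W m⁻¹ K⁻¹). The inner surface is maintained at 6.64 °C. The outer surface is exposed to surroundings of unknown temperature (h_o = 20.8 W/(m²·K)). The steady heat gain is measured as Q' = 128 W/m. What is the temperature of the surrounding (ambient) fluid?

T_out = 31.2 °C

Sum the resistances:
  R'_nickel alloy = ln(0.0406/0.0321)/(2πk) = 0.2349/(2π·9.95) = 0.003758 m·K/W
  R'_conv,out = 1/(2πr h) = 1/(2π·0.0406·20.8) = 0.1885 m·K/W
ΣR = 0.1922 m·K/W
ΔT = Q'·ΣR = 128 × 0.1922 = 24.60 K
Heat flows inward, so T_out = T_in + ΔT = 6.64 + 24.60 = 31.2 °C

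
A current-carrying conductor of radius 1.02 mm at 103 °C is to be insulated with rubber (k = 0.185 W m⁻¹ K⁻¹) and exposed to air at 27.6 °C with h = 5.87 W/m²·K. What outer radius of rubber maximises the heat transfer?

r_cr = 3.15 cm

For a cylinder, r_cr = k_ins/h = 0.185/5.87 = 0.0315 m = 3.15 cm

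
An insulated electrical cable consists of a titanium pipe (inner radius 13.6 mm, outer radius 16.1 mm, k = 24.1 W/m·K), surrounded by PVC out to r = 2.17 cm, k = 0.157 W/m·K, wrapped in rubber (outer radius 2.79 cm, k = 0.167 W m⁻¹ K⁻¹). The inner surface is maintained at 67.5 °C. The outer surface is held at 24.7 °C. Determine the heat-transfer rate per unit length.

Series thermal resistances, inner to outer:
  R'_titanium = ln(0.0161/0.0136)/(2πk) = 0.1687/(2π·24.1) = 0.001114 m·K/W
  R'_PVC = ln(0.0217/0.0161)/(2πk) = 0.2985/(2π·0.157) = 0.3026 m·K/W
  R'_rubber = ln(0.0279/0.0217)/(2πk) = 0.2513/(2π·0.167) = 0.2395 m·K/W
ΣR = 0.001114 + 0.3026 + 0.2395 = 0.5432 m·K/W
Q' = ΔT/ΣR = (67.5 °C − 24.7 °C)/0.5432 = 78.8 W/m

Q' = 78.8 W/m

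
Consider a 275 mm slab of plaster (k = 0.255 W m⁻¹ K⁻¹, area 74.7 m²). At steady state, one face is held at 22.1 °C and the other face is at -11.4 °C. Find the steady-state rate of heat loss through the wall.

Q = kA·ΔT/L = 0.255 × 74.7 × |22.1 °C − -11.4 °C| / 0.275 = 2320 W

Q = 2.32 kW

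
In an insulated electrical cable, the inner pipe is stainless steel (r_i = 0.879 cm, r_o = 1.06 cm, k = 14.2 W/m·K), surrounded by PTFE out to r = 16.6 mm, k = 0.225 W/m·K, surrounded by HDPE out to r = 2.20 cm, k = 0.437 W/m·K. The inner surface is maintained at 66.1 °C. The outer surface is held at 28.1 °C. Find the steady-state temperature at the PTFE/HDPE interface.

Resistance network (inner→outer):
  R'_stainless steel = ln(0.0106/0.00879)/(2πk) = 0.1872/(2π·14.2) = 0.002099 m·K/W
  R'_PTFE = ln(0.0166/0.0106)/(2πk) = 0.4485/(2π·0.225) = 0.3173 m·K/W
  R'_HDPE = ln(0.0220/0.0166)/(2πk) = 0.2816/(2π·0.437) = 0.1026 m·K/W
ΣR = 0.002099 + 0.3173 + 0.1026 = 0.4220 m·K/W
Q' = ΔT/ΣR = (66.1 °C − 28.1 °C)/0.4220 = 90.05 W/m
From the inner boundary to the PTFE/HDPE interface, ΣR_partial = 0.3194 m·K/W.
T_interface = T_in − Q'·ΣR_partial = 66.1 °C − (90.05)(0.3194) = 37.3 °C

T = 37.3 °C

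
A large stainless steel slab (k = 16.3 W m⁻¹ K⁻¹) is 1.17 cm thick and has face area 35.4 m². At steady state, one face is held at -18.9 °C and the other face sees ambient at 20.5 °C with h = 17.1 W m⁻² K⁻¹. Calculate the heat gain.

Q = 23.6 kW

Series thermal resistances, inner to outer:
  R_stainless steel = L/(kA) = 0.0117/(16.3·35.4) = 2.028×10^-5 K/W
  R_conv,out = 1/(hA) = 1/(17.1·35.4) = 0.001652 K/W
ΣR = 2.028×10^-5 + 0.001652 = 0.001672 K/W
Q = ΔT/ΣR = (-18.9 °C − 20.5 °C)/0.001672 = -23600 W
(Negative Q ⇒ heat flows inward; heat gain = 23600 W.)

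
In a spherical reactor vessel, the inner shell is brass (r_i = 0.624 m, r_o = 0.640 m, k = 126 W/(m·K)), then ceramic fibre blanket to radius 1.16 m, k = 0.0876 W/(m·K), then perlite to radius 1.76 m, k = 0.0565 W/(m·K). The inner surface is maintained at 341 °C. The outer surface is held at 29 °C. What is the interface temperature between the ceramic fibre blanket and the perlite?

T = 152 °C

Resistance network (inner→outer):
  R_brass = (1/0.624 − 1/0.640)/(4πk) = 0.04006/(4π·126) = 2.530×10^-5 K/W
  R_ceramic fibre blanket = (1/0.640 − 1/1.16)/(4πk) = 0.7004/(4π·0.0876) = 0.6363 K/W
  R_perlite = (1/1.16 − 1/1.76)/(4πk) = 0.2939/(4π·0.0565) = 0.4139 K/W
ΣR = 2.530×10^-5 + 0.6363 + 0.4139 = 1.050 K/W
Q = ΔT/ΣR = (341 °C − 29 °C)/1.050 = 297.1 W
From the inner boundary to the ceramic fibre blanket/perlite interface, ΣR_partial = 0.6363 K/W.
T_interface = T_in − Q·ΣR_partial = 341 °C − (297.1)(0.6363) = 152 °C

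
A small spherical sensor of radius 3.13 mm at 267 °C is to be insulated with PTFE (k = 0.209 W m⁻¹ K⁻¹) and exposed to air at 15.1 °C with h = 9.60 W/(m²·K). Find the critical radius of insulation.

For a sphere, r_cr = 2k_ins/h = 2·0.209/9.60 = 0.0435 m = 4.35 cm

r_cr = 4.35 cm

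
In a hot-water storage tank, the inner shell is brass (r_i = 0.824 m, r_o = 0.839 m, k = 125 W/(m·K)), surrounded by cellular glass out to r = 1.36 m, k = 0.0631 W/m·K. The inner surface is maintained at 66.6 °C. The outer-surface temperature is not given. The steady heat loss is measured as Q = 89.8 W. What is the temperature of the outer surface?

T_out = 14.9 °C

Sum the resistances:
  R_brass = (1/0.824 − 1/0.839)/(4πk) = 0.02170/(4π·125) = 1.381×10^-5 K/W
  R_cellular glass = (1/0.839 − 1/1.36)/(4πk) = 0.4566/(4π·0.0631) = 0.5758 K/W
ΣR = 0.5758 K/W
ΔT = Q·ΣR = 89.8 × 0.5758 = 51.71 K
Heat flows outward, so T_out = T_in − ΔT = 66.6 − 51.71 = 14.9 °C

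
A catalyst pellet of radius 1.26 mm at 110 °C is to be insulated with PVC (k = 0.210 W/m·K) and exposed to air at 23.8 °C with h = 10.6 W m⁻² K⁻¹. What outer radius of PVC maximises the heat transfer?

r_cr = 3.96 cm

For a sphere, r_cr = 2k_ins/h = 2·0.210/10.6 = 0.0396 m = 3.96 cm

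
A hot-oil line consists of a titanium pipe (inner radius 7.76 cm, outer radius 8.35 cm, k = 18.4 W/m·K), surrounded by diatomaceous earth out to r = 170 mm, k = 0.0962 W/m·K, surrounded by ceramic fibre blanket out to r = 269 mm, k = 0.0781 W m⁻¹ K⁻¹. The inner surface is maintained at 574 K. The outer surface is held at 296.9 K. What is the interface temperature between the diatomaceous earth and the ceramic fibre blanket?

Series thermal resistances, inner to outer:
  R'_titanium = ln(0.0835/0.0776)/(2πk) = 0.07328/(2π·18.4) = 6.338×10^-4 m·K/W
  R'_diatomaceous earth = ln(0.170/0.0835)/(2πk) = 0.7110/(2π·0.0962) = 1.176 m·K/W
  R'_ceramic fibre blanket = ln(0.269/0.170)/(2πk) = 0.4589/(2π·0.0781) = 0.9352 m·K/W
ΣR = 6.338×10^-4 + 1.176 + 0.9352 = 2.112 m·K/W
Q' = ΔT/ΣR = (574 K − 296.9 K)/2.112 = 131.2 W/m
From the inner boundary to the diatomaceous earth/ceramic fibre blanket interface, ΣR_partial = 1.177 m·K/W.
T_interface = T_in − Q'·ΣR_partial = 574 K − (131.2)(1.177) = 420 K

T = 420 K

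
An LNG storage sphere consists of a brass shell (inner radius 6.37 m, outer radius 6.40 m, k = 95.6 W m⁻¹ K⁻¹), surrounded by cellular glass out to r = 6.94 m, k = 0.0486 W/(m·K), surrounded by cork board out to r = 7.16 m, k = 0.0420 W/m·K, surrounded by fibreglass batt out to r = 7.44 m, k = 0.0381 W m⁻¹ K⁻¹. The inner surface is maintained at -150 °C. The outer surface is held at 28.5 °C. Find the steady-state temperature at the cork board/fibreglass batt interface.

T = -21.4 °C

Series thermal resistances, inner to outer:
  R_brass = (1/6.37 − 1/6.40)/(4πk) = 7.359×10^-4/(4π·95.6) = 6.125×10^-7 K/W
  R_cellular glass = (1/6.40 − 1/6.94)/(4πk) = 0.01216/(4π·0.0486) = 0.01991 K/W
  R_cork board = (1/6.94 − 1/7.16)/(4πk) = 0.004427/(4π·0.0420) = 0.008389 K/W
  R_fibreglass batt = (1/7.16 − 1/7.44)/(4πk) = 0.005256/(4π·0.0381) = 0.01098 K/W
ΣR = 6.125×10^-7 + 0.01991 + 0.008389 + 0.01098 = 0.03928 K/W
Q = ΔT/ΣR = (-150 °C − 28.5 °C)/0.03928 = -4544 W
From the inner boundary to the cork board/fibreglass batt interface, ΣR_partial = 0.02830 K/W.
T_interface = T_in − Q·ΣR_partial = -150 °C − (-4544)(0.02830) = -21.4 °C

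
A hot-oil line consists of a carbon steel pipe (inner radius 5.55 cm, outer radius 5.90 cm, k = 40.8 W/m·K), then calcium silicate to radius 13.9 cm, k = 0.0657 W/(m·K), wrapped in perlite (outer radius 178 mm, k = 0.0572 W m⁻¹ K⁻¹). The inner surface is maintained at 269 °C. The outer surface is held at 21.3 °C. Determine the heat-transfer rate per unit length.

Q' = 89.6 W/m

Resistance network (inner→outer):
  R'_carbon steel = ln(0.0590/0.0555)/(2πk) = 0.06115/(2π·40.8) = 2.386×10^-4 m·K/W
  R'_calcium silicate = ln(0.139/0.0590)/(2πk) = 0.8569/(2π·0.0657) = 2.076 m·K/W
  R'_perlite = ln(0.178/0.139)/(2πk) = 0.2473/(2π·0.0572) = 0.6881 m·K/W
ΣR = 2.386×10^-4 + 2.076 + 0.6881 = 2.764 m·K/W
Q' = ΔT/ΣR = (269 °C − 21.3 °C)/2.764 = 89.6 W/m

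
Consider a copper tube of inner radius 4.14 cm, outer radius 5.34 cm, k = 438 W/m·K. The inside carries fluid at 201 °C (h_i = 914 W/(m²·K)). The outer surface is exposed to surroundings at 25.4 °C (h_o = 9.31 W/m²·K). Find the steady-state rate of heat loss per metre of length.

Q' = 541 W/m

Treat each layer as a resistance in series:
  R'_conv,in = 1/(2πr h) = 1/(2π·0.0414·914) = 0.004206 m·K/W
  R'_copper = ln(0.0534/0.0414)/(2πk) = 0.2545/(2π·438) = 9.249×10^-5 m·K/W
  R'_conv,out = 1/(2πr h) = 1/(2π·0.0534·9.31) = 0.3201 m·K/W
ΣR = 0.004206 + 9.249×10^-5 + 0.3201 = 0.3244 m·K/W
Q' = ΔT/ΣR = (201 °C − 25.4 °C)/0.3244 = 541 W/m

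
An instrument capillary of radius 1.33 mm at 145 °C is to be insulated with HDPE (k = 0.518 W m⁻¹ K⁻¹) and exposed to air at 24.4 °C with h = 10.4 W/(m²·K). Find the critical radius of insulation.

r_cr = 4.98 cm

For a cylinder, r_cr = k_ins/h = 0.518/10.4 = 0.0498 m = 4.98 cm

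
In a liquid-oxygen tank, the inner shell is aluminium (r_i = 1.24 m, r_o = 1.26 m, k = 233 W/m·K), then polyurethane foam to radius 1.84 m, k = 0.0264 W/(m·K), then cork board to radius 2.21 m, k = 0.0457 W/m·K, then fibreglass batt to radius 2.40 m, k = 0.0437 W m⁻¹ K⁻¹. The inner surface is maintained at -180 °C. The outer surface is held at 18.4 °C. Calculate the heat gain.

Resistance network (inner→outer):
  R_aluminium = (1/1.24 − 1/1.26)/(4πk) = 0.01280/(4π·233) = 4.372×10^-6 K/W
  R_polyurethane foam = (1/1.26 − 1/1.84)/(4πk) = 0.2502/(4π·0.0264) = 0.7541 K/W
  R_cork board = (1/1.84 − 1/2.21)/(4πk) = 0.09099/(4π·0.0457) = 0.1584 K/W
  R_fibreglass batt = (1/2.21 − 1/2.40)/(4πk) = 0.03582/(4π·0.0437) = 0.06523 K/W
ΣR = 4.372×10^-6 + 0.7541 + 0.1584 + 0.06523 = 0.9777 K/W
Q = ΔT/ΣR = (-180 °C − 18.4 °C)/0.9777 = -203 W
(Negative Q ⇒ heat flows inward; heat gain = 203 W.)

Q = 203 W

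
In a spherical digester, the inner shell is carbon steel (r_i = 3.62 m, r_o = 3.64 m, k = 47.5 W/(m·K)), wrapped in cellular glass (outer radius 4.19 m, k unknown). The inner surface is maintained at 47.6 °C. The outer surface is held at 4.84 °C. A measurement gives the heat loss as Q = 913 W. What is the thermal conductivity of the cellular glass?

ΣR = ΔT/Q = |47.6 − 4.84|/913 = 0.04683 K/W
Known resistances:
  R_carbon steel = (1/3.62 − 1/3.64)/(4πk) = 0.001518/(4π·47.5) = 2.543×10^-6 K/W
R_cellular glass = ΣR − ΣR_known = 0.04683 − 2.543×10^-6 = 0.04683 K/W
(1/r₁−1/r₂)/(4πk) = 0.04683 ⇒ k = 0.03606/(4π·0.04683) = 0.0613 W/m·K

k = 0.0613 W/m·K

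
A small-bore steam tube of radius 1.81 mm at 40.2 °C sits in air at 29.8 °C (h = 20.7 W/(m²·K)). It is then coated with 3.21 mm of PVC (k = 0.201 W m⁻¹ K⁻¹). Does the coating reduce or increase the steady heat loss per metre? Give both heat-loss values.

increases: 2.45 → 4.45 W/m

Critical radius for a cylinder: r_cr = k/h = 0.00971 m = 0.971 cm.
Outer radius after coating: r₂ = 0.00181 + 0.00321 = 0.00502 m.
Since r₁ < r_cr and r₂ ≤ r_cr, the coating moves toward the maximum at r_cr — heat loss rises.
Bare: R = 1/(2πr₁h) = 4.248 m·K/W; Q = 10.4/4.248 = 2.45 W/m.
Coated: R = R_cond + R_conv = 2.339 m·K/W; Q = 10.4/2.339 = 4.45 W/m.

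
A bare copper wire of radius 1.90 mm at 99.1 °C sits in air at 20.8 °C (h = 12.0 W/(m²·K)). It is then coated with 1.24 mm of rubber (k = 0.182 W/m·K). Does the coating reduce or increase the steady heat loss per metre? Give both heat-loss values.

increases: 11.2 → 16.8 W/m

Critical radius for a cylinder: r_cr = k/h = 0.0152 m = 1.52 cm.
Outer radius after coating: r₂ = 0.00190 + 0.00124 = 0.00314 m.
Since r₁ < r_cr and r₂ ≤ r_cr, the coating moves toward the maximum at r_cr — heat loss rises.
Bare: R = 1/(2πr₁h) = 6.980 m·K/W; Q = 78.3/6.980 = 11.2 W/m.
Coated: R = R_cond + R_conv = 4.663 m·K/W; Q = 78.3/4.663 = 16.8 W/m.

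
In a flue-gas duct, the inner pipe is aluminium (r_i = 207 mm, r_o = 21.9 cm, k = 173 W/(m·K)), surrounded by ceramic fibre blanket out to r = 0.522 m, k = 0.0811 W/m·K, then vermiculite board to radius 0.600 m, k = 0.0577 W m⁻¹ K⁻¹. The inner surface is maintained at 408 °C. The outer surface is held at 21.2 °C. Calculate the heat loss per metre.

Q' = 185 W/m

Series thermal resistances, inner to outer:
  R'_aluminium = ln(0.219/0.207)/(2πk) = 0.05635/(2π·173) = 5.184×10^-5 m·K/W
  R'_ceramic fibre blanket = ln(0.522/0.219)/(2πk) = 0.8686/(2π·0.0811) = 1.705 m·K/W
  R'_vermiculite board = ln(0.600/0.522)/(2πk) = 0.1393/(2π·0.0577) = 0.3841 m·K/W
ΣR = 5.184×10^-5 + 1.705 + 0.3841 = 2.089 m·K/W
Q' = ΔT/ΣR = (408 °C − 21.2 °C)/2.089 = 185 W/m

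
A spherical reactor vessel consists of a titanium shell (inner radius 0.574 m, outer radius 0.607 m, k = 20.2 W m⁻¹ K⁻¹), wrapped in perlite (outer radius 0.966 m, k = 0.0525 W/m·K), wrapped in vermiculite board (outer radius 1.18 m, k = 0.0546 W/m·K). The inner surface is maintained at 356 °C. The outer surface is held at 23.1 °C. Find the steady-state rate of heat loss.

Resistance network (inner→outer):
  R_titanium = (1/0.574 − 1/0.607)/(4πk) = 0.09471/(4π·20.2) = 3.731×10^-4 K/W
  R_perlite = (1/0.607 − 1/0.966)/(4πk) = 0.6122/(4π·0.0525) = 0.9280 K/W
  R_vermiculite board = (1/0.966 − 1/1.18)/(4πk) = 0.1877/(4π·0.0546) = 0.2736 K/W
ΣR = 3.731×10^-4 + 0.9280 + 0.2736 = 1.202 K/W
Q = ΔT/ΣR = (356 °C − 23.1 °C)/1.202 = 277 W

Q = 277 W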